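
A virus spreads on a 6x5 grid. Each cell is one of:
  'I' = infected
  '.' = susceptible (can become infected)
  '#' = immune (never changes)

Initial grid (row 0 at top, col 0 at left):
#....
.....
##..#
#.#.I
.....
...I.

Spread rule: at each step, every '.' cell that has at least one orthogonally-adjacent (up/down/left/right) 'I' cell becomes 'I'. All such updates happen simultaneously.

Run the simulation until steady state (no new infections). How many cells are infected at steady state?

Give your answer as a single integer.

Step 0 (initial): 2 infected
Step 1: +5 new -> 7 infected
Step 2: +3 new -> 10 infected
Step 3: +4 new -> 14 infected
Step 4: +5 new -> 19 infected
Step 5: +3 new -> 22 infected
Step 6: +2 new -> 24 infected
Step 7: +0 new -> 24 infected

Answer: 24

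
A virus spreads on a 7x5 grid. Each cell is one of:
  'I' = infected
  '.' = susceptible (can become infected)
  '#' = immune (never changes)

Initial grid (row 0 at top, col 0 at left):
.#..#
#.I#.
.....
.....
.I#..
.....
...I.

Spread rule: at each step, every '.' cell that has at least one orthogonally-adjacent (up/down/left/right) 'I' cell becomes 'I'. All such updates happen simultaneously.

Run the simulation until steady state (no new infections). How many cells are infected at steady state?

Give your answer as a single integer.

Answer: 29

Derivation:
Step 0 (initial): 3 infected
Step 1: +9 new -> 12 infected
Step 2: +10 new -> 22 infected
Step 3: +5 new -> 27 infected
Step 4: +2 new -> 29 infected
Step 5: +0 new -> 29 infected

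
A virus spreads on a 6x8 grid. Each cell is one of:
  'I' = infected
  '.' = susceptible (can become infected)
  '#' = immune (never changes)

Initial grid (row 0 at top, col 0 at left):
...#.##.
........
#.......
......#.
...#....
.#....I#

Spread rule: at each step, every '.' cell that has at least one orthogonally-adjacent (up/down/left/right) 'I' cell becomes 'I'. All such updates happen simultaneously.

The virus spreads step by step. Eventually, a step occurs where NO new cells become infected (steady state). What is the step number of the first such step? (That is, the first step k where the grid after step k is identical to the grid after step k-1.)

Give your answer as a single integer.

Step 0 (initial): 1 infected
Step 1: +2 new -> 3 infected
Step 2: +3 new -> 6 infected
Step 3: +4 new -> 10 infected
Step 4: +4 new -> 14 infected
Step 5: +6 new -> 20 infected
Step 6: +6 new -> 26 infected
Step 7: +5 new -> 31 infected
Step 8: +4 new -> 35 infected
Step 9: +2 new -> 37 infected
Step 10: +2 new -> 39 infected
Step 11: +1 new -> 40 infected
Step 12: +0 new -> 40 infected

Answer: 12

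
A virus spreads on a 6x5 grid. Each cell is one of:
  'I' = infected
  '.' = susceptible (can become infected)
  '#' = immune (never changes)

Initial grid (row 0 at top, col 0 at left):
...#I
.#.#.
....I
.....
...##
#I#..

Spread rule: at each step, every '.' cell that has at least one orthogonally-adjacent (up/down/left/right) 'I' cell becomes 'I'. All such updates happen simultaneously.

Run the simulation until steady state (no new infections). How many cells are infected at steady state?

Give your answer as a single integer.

Answer: 21

Derivation:
Step 0 (initial): 3 infected
Step 1: +4 new -> 7 infected
Step 2: +5 new -> 12 infected
Step 3: +4 new -> 16 infected
Step 4: +2 new -> 18 infected
Step 5: +2 new -> 20 infected
Step 6: +1 new -> 21 infected
Step 7: +0 new -> 21 infected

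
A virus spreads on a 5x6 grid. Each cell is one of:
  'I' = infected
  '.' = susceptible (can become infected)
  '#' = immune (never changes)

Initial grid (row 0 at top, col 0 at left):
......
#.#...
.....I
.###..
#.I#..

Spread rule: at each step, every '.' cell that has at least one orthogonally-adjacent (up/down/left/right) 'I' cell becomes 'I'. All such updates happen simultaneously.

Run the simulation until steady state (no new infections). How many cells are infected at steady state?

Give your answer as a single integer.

Step 0 (initial): 2 infected
Step 1: +4 new -> 6 infected
Step 2: +5 new -> 11 infected
Step 3: +4 new -> 15 infected
Step 4: +2 new -> 17 infected
Step 5: +3 new -> 20 infected
Step 6: +2 new -> 22 infected
Step 7: +1 new -> 23 infected
Step 8: +0 new -> 23 infected

Answer: 23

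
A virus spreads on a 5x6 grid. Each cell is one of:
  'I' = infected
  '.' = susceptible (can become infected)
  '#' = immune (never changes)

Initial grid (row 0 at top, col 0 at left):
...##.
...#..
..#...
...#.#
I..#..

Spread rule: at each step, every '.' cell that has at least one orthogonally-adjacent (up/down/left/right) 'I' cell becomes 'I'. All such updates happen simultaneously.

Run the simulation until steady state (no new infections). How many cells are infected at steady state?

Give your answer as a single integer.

Step 0 (initial): 1 infected
Step 1: +2 new -> 3 infected
Step 2: +3 new -> 6 infected
Step 3: +3 new -> 9 infected
Step 4: +2 new -> 11 infected
Step 5: +2 new -> 13 infected
Step 6: +1 new -> 14 infected
Step 7: +0 new -> 14 infected

Answer: 14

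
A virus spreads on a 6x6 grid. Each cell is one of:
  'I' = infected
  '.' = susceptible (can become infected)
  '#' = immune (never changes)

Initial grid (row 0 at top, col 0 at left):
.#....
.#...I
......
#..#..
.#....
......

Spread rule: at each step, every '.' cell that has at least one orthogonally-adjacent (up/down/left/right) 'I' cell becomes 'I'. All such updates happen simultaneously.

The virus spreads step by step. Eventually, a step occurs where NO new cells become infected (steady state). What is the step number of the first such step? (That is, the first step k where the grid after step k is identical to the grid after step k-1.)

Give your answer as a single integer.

Step 0 (initial): 1 infected
Step 1: +3 new -> 4 infected
Step 2: +4 new -> 8 infected
Step 3: +5 new -> 13 infected
Step 4: +4 new -> 17 infected
Step 5: +4 new -> 21 infected
Step 6: +4 new -> 25 infected
Step 7: +2 new -> 27 infected
Step 8: +2 new -> 29 infected
Step 9: +1 new -> 30 infected
Step 10: +1 new -> 31 infected
Step 11: +0 new -> 31 infected

Answer: 11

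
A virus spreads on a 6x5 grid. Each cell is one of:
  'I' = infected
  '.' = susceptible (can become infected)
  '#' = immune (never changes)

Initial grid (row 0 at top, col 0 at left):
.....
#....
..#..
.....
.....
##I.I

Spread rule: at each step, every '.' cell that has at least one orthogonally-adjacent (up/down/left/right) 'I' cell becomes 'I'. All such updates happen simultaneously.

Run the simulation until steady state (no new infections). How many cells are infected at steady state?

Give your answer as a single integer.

Answer: 26

Derivation:
Step 0 (initial): 2 infected
Step 1: +3 new -> 5 infected
Step 2: +4 new -> 9 infected
Step 3: +4 new -> 13 infected
Step 4: +4 new -> 17 infected
Step 5: +4 new -> 21 infected
Step 6: +3 new -> 24 infected
Step 7: +2 new -> 26 infected
Step 8: +0 new -> 26 infected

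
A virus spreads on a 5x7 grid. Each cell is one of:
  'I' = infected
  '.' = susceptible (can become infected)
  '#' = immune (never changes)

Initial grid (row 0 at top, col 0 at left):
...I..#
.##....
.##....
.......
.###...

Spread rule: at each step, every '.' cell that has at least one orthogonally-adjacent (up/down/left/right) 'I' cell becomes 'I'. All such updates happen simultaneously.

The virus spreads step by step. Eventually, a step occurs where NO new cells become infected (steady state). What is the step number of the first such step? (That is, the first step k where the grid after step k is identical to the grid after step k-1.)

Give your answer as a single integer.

Answer: 8

Derivation:
Step 0 (initial): 1 infected
Step 1: +3 new -> 4 infected
Step 2: +4 new -> 8 infected
Step 3: +4 new -> 12 infected
Step 4: +5 new -> 17 infected
Step 5: +5 new -> 22 infected
Step 6: +3 new -> 25 infected
Step 7: +2 new -> 27 infected
Step 8: +0 new -> 27 infected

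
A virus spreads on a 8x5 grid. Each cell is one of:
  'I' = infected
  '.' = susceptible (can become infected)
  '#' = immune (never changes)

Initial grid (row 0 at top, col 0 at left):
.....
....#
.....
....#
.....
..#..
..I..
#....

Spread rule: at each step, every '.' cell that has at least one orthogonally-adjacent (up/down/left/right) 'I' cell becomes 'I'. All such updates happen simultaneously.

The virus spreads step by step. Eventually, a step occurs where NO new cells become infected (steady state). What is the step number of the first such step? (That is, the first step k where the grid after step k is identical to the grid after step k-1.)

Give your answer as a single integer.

Answer: 9

Derivation:
Step 0 (initial): 1 infected
Step 1: +3 new -> 4 infected
Step 2: +6 new -> 10 infected
Step 3: +5 new -> 15 infected
Step 4: +5 new -> 20 infected
Step 5: +4 new -> 24 infected
Step 6: +5 new -> 29 infected
Step 7: +4 new -> 33 infected
Step 8: +3 new -> 36 infected
Step 9: +0 new -> 36 infected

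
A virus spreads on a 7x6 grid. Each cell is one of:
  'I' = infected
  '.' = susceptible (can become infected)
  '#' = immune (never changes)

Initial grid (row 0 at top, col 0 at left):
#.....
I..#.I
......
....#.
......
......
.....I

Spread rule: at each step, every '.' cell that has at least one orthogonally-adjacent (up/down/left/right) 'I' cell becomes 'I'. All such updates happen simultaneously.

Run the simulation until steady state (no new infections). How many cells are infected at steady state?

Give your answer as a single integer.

Answer: 39

Derivation:
Step 0 (initial): 3 infected
Step 1: +7 new -> 10 infected
Step 2: +10 new -> 20 infected
Step 3: +9 new -> 29 infected
Step 4: +7 new -> 36 infected
Step 5: +3 new -> 39 infected
Step 6: +0 new -> 39 infected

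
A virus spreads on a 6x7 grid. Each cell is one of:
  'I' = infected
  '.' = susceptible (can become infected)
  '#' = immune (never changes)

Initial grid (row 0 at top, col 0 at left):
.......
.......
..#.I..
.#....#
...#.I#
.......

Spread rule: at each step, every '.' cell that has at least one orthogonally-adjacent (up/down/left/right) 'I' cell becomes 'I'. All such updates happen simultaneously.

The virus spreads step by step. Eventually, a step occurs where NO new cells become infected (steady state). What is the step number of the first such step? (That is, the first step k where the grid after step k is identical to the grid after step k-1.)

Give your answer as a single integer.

Step 0 (initial): 2 infected
Step 1: +7 new -> 9 infected
Step 2: +7 new -> 16 infected
Step 3: +6 new -> 22 infected
Step 4: +5 new -> 27 infected
Step 5: +5 new -> 32 infected
Step 6: +4 new -> 36 infected
Step 7: +1 new -> 37 infected
Step 8: +0 new -> 37 infected

Answer: 8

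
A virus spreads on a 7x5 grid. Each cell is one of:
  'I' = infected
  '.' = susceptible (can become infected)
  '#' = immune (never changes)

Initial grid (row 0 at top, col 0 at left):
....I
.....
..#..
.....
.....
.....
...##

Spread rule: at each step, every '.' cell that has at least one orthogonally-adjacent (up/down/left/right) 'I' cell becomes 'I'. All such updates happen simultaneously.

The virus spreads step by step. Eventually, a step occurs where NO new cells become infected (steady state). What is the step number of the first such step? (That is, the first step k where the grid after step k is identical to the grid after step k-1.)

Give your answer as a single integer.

Step 0 (initial): 1 infected
Step 1: +2 new -> 3 infected
Step 2: +3 new -> 6 infected
Step 3: +4 new -> 10 infected
Step 4: +4 new -> 14 infected
Step 5: +5 new -> 19 infected
Step 6: +4 new -> 23 infected
Step 7: +3 new -> 26 infected
Step 8: +3 new -> 29 infected
Step 9: +2 new -> 31 infected
Step 10: +1 new -> 32 infected
Step 11: +0 new -> 32 infected

Answer: 11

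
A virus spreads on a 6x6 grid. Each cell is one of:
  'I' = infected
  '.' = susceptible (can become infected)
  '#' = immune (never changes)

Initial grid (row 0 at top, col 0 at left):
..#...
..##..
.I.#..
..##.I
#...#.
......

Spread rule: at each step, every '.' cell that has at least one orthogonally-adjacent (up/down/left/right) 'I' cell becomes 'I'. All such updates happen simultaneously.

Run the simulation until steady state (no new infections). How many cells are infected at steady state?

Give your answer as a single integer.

Answer: 28

Derivation:
Step 0 (initial): 2 infected
Step 1: +7 new -> 9 infected
Step 2: +7 new -> 16 infected
Step 3: +6 new -> 22 infected
Step 4: +5 new -> 27 infected
Step 5: +1 new -> 28 infected
Step 6: +0 new -> 28 infected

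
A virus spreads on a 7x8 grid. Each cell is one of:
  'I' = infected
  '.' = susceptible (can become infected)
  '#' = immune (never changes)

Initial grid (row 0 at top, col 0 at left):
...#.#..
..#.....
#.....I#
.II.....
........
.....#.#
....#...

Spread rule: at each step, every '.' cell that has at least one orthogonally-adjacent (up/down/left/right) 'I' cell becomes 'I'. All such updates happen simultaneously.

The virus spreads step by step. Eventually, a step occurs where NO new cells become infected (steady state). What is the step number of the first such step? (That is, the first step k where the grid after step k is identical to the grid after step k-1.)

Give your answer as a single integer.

Answer: 6

Derivation:
Step 0 (initial): 3 infected
Step 1: +9 new -> 12 infected
Step 2: +14 new -> 26 infected
Step 3: +13 new -> 39 infected
Step 4: +7 new -> 46 infected
Step 5: +2 new -> 48 infected
Step 6: +0 new -> 48 infected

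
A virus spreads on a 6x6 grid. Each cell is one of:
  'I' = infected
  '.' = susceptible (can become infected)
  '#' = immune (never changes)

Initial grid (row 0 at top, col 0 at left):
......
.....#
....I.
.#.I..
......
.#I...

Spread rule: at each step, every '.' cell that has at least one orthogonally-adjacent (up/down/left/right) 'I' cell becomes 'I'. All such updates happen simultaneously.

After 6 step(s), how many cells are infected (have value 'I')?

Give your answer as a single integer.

Step 0 (initial): 3 infected
Step 1: +8 new -> 11 infected
Step 2: +7 new -> 18 infected
Step 3: +7 new -> 25 infected
Step 4: +5 new -> 30 infected
Step 5: +2 new -> 32 infected
Step 6: +1 new -> 33 infected

Answer: 33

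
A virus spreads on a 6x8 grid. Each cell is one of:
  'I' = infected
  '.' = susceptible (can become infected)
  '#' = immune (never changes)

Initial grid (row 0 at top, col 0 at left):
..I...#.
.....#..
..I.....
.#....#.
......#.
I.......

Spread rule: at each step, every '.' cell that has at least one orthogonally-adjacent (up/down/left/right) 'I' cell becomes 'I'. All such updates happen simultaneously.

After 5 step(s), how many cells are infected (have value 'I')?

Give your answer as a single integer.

Answer: 37

Derivation:
Step 0 (initial): 3 infected
Step 1: +8 new -> 11 infected
Step 2: +11 new -> 22 infected
Step 3: +7 new -> 29 infected
Step 4: +4 new -> 33 infected
Step 5: +4 new -> 37 infected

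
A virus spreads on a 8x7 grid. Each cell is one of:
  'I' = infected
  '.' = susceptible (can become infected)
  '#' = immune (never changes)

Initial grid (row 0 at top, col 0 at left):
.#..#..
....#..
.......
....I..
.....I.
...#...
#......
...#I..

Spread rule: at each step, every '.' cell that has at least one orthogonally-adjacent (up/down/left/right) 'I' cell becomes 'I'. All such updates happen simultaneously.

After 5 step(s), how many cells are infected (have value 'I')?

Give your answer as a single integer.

Answer: 46

Derivation:
Step 0 (initial): 3 infected
Step 1: +8 new -> 11 infected
Step 2: +10 new -> 21 infected
Step 3: +8 new -> 29 infected
Step 4: +10 new -> 39 infected
Step 5: +7 new -> 46 infected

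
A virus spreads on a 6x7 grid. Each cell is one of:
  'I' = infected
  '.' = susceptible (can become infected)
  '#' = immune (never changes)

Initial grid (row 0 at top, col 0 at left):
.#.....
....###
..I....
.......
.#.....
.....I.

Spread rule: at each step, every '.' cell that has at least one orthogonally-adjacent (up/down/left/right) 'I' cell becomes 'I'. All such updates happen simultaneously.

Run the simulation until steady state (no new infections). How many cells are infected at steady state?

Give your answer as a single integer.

Step 0 (initial): 2 infected
Step 1: +7 new -> 9 infected
Step 2: +12 new -> 21 infected
Step 3: +8 new -> 29 infected
Step 4: +5 new -> 34 infected
Step 5: +2 new -> 36 infected
Step 6: +1 new -> 37 infected
Step 7: +0 new -> 37 infected

Answer: 37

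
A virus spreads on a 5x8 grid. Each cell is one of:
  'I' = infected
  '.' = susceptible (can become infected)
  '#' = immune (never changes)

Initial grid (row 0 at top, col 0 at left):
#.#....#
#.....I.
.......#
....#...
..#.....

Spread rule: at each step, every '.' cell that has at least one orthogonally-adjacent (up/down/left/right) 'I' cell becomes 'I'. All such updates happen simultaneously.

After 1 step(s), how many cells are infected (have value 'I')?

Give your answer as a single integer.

Step 0 (initial): 1 infected
Step 1: +4 new -> 5 infected

Answer: 5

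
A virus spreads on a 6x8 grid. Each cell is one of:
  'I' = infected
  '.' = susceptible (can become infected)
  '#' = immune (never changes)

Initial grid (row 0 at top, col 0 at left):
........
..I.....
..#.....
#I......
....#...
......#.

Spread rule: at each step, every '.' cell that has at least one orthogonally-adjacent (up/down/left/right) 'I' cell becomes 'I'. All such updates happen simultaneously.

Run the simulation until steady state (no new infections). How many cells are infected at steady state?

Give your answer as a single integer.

Answer: 44

Derivation:
Step 0 (initial): 2 infected
Step 1: +6 new -> 8 infected
Step 2: +10 new -> 18 infected
Step 3: +8 new -> 26 infected
Step 4: +5 new -> 31 infected
Step 5: +6 new -> 37 infected
Step 6: +5 new -> 42 infected
Step 7: +1 new -> 43 infected
Step 8: +1 new -> 44 infected
Step 9: +0 new -> 44 infected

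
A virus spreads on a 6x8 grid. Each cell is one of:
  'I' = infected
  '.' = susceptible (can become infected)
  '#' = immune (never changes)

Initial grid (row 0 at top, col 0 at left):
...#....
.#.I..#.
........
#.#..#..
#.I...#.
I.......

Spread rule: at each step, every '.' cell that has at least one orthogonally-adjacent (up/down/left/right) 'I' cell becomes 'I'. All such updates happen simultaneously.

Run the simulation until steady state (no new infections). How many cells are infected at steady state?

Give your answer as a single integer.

Step 0 (initial): 3 infected
Step 1: +7 new -> 10 infected
Step 2: +9 new -> 19 infected
Step 3: +7 new -> 26 infected
Step 4: +5 new -> 31 infected
Step 5: +5 new -> 36 infected
Step 6: +3 new -> 39 infected
Step 7: +1 new -> 40 infected
Step 8: +0 new -> 40 infected

Answer: 40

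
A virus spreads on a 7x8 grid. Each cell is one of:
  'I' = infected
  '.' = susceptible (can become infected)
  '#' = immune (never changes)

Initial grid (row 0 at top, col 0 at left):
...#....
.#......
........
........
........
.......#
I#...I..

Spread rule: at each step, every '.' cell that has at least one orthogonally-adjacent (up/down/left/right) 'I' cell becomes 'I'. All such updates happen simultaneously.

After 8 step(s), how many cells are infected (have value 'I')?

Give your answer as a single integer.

Answer: 52

Derivation:
Step 0 (initial): 2 infected
Step 1: +4 new -> 6 infected
Step 2: +7 new -> 13 infected
Step 3: +8 new -> 21 infected
Step 4: +8 new -> 29 infected
Step 5: +8 new -> 37 infected
Step 6: +7 new -> 44 infected
Step 7: +6 new -> 50 infected
Step 8: +2 new -> 52 infected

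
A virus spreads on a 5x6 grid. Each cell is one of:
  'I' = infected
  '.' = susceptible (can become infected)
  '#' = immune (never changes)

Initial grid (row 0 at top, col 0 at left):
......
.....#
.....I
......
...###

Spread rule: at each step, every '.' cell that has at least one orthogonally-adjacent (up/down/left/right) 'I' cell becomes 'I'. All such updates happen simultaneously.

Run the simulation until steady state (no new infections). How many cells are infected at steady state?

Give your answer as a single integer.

Answer: 26

Derivation:
Step 0 (initial): 1 infected
Step 1: +2 new -> 3 infected
Step 2: +3 new -> 6 infected
Step 3: +4 new -> 10 infected
Step 4: +5 new -> 15 infected
Step 5: +5 new -> 20 infected
Step 6: +4 new -> 24 infected
Step 7: +2 new -> 26 infected
Step 8: +0 new -> 26 infected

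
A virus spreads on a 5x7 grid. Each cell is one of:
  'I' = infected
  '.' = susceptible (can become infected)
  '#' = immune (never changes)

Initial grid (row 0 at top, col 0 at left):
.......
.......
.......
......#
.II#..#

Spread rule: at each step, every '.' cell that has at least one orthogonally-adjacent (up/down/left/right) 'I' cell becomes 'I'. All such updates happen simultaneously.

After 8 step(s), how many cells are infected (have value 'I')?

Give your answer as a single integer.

Answer: 32

Derivation:
Step 0 (initial): 2 infected
Step 1: +3 new -> 5 infected
Step 2: +4 new -> 9 infected
Step 3: +5 new -> 14 infected
Step 4: +7 new -> 21 infected
Step 5: +5 new -> 26 infected
Step 6: +3 new -> 29 infected
Step 7: +2 new -> 31 infected
Step 8: +1 new -> 32 infected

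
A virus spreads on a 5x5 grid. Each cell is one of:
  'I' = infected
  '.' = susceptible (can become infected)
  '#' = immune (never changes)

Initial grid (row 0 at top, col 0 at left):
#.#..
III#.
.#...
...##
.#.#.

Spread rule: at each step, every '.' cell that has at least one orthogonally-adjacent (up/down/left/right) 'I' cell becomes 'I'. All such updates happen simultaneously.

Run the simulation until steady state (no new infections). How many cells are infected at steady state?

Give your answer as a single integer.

Step 0 (initial): 3 infected
Step 1: +3 new -> 6 infected
Step 2: +3 new -> 9 infected
Step 3: +4 new -> 13 infected
Step 4: +1 new -> 14 infected
Step 5: +1 new -> 15 infected
Step 6: +1 new -> 16 infected
Step 7: +0 new -> 16 infected

Answer: 16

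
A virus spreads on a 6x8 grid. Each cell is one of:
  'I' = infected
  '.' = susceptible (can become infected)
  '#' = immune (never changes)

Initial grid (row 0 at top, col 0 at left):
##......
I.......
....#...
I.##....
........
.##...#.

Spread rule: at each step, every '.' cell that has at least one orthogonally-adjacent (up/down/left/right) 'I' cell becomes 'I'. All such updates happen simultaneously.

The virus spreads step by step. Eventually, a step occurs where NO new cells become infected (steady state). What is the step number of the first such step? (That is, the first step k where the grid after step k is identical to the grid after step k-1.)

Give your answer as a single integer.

Answer: 10

Derivation:
Step 0 (initial): 2 infected
Step 1: +4 new -> 6 infected
Step 2: +4 new -> 10 infected
Step 3: +4 new -> 14 infected
Step 4: +4 new -> 18 infected
Step 5: +4 new -> 22 infected
Step 6: +6 new -> 28 infected
Step 7: +6 new -> 34 infected
Step 8: +4 new -> 38 infected
Step 9: +2 new -> 40 infected
Step 10: +0 new -> 40 infected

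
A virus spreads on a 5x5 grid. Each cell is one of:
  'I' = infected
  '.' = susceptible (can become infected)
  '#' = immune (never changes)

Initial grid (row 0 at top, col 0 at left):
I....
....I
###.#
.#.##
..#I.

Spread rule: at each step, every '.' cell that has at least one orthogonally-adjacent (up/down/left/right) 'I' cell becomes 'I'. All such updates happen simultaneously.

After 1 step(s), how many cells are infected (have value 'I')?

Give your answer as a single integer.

Step 0 (initial): 3 infected
Step 1: +5 new -> 8 infected

Answer: 8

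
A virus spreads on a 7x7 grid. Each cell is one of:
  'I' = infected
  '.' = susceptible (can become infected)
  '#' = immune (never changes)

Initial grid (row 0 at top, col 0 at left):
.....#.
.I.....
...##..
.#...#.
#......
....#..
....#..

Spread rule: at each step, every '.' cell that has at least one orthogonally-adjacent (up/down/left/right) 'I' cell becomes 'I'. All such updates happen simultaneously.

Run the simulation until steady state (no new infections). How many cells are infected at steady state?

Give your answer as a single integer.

Answer: 41

Derivation:
Step 0 (initial): 1 infected
Step 1: +4 new -> 5 infected
Step 2: +5 new -> 10 infected
Step 3: +4 new -> 14 infected
Step 4: +4 new -> 18 infected
Step 5: +6 new -> 24 infected
Step 6: +6 new -> 30 infected
Step 7: +5 new -> 35 infected
Step 8: +3 new -> 38 infected
Step 9: +2 new -> 40 infected
Step 10: +1 new -> 41 infected
Step 11: +0 new -> 41 infected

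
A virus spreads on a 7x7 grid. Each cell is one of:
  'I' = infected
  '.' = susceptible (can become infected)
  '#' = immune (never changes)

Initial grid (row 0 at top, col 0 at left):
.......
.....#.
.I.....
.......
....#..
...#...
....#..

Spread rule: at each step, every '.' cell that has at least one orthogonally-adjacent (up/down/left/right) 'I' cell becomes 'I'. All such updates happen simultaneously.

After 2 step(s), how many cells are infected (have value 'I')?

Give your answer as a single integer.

Step 0 (initial): 1 infected
Step 1: +4 new -> 5 infected
Step 2: +7 new -> 12 infected

Answer: 12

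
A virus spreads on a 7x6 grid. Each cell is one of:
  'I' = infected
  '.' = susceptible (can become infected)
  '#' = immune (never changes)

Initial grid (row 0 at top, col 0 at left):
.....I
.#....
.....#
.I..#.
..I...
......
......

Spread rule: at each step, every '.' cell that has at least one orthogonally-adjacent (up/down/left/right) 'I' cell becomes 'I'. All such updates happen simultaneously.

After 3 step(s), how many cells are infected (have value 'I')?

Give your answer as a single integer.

Step 0 (initial): 3 infected
Step 1: +8 new -> 11 infected
Step 2: +10 new -> 21 infected
Step 3: +11 new -> 32 infected

Answer: 32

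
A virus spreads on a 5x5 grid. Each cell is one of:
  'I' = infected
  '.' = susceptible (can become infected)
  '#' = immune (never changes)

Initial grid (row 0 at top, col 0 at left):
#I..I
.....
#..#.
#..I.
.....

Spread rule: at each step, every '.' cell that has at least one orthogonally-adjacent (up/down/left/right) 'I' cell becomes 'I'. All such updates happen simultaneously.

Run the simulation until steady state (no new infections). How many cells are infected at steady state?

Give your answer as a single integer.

Answer: 21

Derivation:
Step 0 (initial): 3 infected
Step 1: +7 new -> 10 infected
Step 2: +9 new -> 19 infected
Step 3: +1 new -> 20 infected
Step 4: +1 new -> 21 infected
Step 5: +0 new -> 21 infected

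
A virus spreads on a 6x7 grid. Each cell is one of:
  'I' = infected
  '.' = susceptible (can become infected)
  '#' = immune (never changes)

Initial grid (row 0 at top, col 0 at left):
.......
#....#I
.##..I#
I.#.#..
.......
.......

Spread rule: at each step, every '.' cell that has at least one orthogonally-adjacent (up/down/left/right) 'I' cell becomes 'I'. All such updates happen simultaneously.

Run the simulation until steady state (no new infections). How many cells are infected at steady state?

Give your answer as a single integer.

Step 0 (initial): 3 infected
Step 1: +6 new -> 9 infected
Step 2: +7 new -> 16 infected
Step 3: +8 new -> 24 infected
Step 4: +6 new -> 30 infected
Step 5: +3 new -> 33 infected
Step 6: +1 new -> 34 infected
Step 7: +1 new -> 35 infected
Step 8: +0 new -> 35 infected

Answer: 35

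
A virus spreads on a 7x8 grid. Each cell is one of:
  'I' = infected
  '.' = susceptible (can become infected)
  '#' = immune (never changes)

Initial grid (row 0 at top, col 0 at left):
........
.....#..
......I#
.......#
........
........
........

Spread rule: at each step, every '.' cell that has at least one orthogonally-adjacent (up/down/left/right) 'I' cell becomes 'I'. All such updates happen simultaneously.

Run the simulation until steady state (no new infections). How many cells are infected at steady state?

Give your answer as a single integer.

Answer: 53

Derivation:
Step 0 (initial): 1 infected
Step 1: +3 new -> 4 infected
Step 2: +5 new -> 9 infected
Step 3: +8 new -> 17 infected
Step 4: +8 new -> 25 infected
Step 5: +8 new -> 33 infected
Step 6: +7 new -> 40 infected
Step 7: +6 new -> 46 infected
Step 8: +4 new -> 50 infected
Step 9: +2 new -> 52 infected
Step 10: +1 new -> 53 infected
Step 11: +0 new -> 53 infected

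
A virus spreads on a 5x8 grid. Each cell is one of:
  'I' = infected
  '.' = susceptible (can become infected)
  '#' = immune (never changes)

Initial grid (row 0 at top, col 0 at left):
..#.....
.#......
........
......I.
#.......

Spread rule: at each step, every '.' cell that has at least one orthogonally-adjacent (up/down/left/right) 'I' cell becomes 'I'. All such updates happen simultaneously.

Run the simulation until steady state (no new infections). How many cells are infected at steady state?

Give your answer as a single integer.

Answer: 37

Derivation:
Step 0 (initial): 1 infected
Step 1: +4 new -> 5 infected
Step 2: +6 new -> 11 infected
Step 3: +6 new -> 17 infected
Step 4: +6 new -> 23 infected
Step 5: +5 new -> 28 infected
Step 6: +5 new -> 33 infected
Step 7: +1 new -> 34 infected
Step 8: +1 new -> 35 infected
Step 9: +1 new -> 36 infected
Step 10: +1 new -> 37 infected
Step 11: +0 new -> 37 infected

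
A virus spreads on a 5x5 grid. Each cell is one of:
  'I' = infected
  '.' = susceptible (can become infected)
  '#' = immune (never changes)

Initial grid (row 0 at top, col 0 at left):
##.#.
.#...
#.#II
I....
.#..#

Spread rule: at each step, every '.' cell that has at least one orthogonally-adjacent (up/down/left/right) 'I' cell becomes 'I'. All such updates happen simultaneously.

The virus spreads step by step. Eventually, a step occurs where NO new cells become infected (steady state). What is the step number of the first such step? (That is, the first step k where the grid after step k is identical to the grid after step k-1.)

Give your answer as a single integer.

Step 0 (initial): 3 infected
Step 1: +6 new -> 9 infected
Step 2: +5 new -> 14 infected
Step 3: +2 new -> 16 infected
Step 4: +0 new -> 16 infected

Answer: 4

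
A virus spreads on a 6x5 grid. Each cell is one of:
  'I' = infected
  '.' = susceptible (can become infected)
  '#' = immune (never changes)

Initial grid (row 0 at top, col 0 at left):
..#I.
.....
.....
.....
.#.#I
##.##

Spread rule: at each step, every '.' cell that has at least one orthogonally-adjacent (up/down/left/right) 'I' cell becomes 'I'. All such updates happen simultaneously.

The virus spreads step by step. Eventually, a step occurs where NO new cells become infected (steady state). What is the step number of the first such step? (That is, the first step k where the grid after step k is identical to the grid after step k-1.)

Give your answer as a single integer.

Answer: 7

Derivation:
Step 0 (initial): 2 infected
Step 1: +3 new -> 5 infected
Step 2: +5 new -> 10 infected
Step 3: +3 new -> 13 infected
Step 4: +5 new -> 18 infected
Step 5: +4 new -> 22 infected
Step 6: +1 new -> 23 infected
Step 7: +0 new -> 23 infected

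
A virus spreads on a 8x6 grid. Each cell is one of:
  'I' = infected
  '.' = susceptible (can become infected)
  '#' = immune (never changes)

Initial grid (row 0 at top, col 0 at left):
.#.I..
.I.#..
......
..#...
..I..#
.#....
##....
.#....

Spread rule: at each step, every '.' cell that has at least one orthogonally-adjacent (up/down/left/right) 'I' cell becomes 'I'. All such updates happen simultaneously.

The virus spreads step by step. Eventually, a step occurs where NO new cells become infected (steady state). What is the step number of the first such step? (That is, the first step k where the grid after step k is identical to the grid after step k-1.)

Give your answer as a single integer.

Step 0 (initial): 3 infected
Step 1: +8 new -> 11 infected
Step 2: +11 new -> 22 infected
Step 3: +9 new -> 31 infected
Step 4: +5 new -> 36 infected
Step 5: +2 new -> 38 infected
Step 6: +1 new -> 39 infected
Step 7: +0 new -> 39 infected

Answer: 7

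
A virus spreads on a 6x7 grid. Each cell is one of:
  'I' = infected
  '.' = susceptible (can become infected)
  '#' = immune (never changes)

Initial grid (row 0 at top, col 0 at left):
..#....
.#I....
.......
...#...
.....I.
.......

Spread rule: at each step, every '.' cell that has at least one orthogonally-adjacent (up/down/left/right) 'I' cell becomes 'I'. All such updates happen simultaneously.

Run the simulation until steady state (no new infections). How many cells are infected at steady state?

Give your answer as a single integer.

Step 0 (initial): 2 infected
Step 1: +6 new -> 8 infected
Step 2: +11 new -> 19 infected
Step 3: +8 new -> 27 infected
Step 4: +6 new -> 33 infected
Step 5: +4 new -> 37 infected
Step 6: +2 new -> 39 infected
Step 7: +0 new -> 39 infected

Answer: 39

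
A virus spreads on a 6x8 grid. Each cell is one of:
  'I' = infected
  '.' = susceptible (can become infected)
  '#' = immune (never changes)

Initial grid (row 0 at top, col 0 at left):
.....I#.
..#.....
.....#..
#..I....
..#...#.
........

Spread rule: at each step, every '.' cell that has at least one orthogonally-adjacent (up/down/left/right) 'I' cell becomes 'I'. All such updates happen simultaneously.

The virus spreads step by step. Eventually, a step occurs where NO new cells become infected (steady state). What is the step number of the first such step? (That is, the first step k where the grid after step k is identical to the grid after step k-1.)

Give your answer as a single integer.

Answer: 7

Derivation:
Step 0 (initial): 2 infected
Step 1: +6 new -> 8 infected
Step 2: +10 new -> 18 infected
Step 3: +9 new -> 27 infected
Step 4: +9 new -> 36 infected
Step 5: +5 new -> 41 infected
Step 6: +1 new -> 42 infected
Step 7: +0 new -> 42 infected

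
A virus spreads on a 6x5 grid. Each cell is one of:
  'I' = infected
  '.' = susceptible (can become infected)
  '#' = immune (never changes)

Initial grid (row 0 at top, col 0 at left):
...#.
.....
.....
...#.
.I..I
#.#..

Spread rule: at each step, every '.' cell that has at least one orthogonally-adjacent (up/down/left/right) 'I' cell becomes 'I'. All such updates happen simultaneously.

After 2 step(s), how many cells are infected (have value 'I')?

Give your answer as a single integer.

Step 0 (initial): 2 infected
Step 1: +7 new -> 9 infected
Step 2: +5 new -> 14 infected

Answer: 14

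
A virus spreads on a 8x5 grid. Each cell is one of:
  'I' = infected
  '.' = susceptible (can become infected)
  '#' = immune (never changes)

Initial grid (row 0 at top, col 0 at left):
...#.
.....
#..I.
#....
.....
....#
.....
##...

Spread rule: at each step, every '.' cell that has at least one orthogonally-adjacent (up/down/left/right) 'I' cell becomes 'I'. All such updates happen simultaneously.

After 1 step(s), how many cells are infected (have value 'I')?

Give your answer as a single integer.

Step 0 (initial): 1 infected
Step 1: +4 new -> 5 infected

Answer: 5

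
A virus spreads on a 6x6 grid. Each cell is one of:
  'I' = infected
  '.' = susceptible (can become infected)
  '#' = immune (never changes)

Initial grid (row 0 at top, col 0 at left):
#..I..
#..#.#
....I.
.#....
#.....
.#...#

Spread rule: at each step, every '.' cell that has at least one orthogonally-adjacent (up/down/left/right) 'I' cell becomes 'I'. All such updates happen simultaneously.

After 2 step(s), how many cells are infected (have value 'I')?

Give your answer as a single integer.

Answer: 15

Derivation:
Step 0 (initial): 2 infected
Step 1: +6 new -> 8 infected
Step 2: +7 new -> 15 infected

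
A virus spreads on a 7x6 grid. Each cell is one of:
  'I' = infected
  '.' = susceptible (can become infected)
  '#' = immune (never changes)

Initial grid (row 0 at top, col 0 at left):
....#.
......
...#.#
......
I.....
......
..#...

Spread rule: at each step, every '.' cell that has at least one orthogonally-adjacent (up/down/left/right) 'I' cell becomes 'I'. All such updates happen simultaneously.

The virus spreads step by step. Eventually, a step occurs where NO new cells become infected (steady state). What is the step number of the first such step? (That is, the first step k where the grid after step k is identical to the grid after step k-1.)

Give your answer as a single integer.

Step 0 (initial): 1 infected
Step 1: +3 new -> 4 infected
Step 2: +5 new -> 9 infected
Step 3: +6 new -> 15 infected
Step 4: +6 new -> 21 infected
Step 5: +6 new -> 27 infected
Step 6: +6 new -> 33 infected
Step 7: +3 new -> 36 infected
Step 8: +1 new -> 37 infected
Step 9: +1 new -> 38 infected
Step 10: +0 new -> 38 infected

Answer: 10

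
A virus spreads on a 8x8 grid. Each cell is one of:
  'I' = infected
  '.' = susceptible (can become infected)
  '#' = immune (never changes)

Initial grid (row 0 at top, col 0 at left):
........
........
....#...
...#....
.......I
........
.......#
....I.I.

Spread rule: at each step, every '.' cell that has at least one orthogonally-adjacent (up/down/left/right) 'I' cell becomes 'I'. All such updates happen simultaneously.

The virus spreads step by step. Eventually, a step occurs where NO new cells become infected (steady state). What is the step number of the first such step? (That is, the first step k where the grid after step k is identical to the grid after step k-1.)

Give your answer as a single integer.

Step 0 (initial): 3 infected
Step 1: +8 new -> 11 infected
Step 2: +8 new -> 19 infected
Step 3: +8 new -> 27 infected
Step 4: +8 new -> 35 infected
Step 5: +5 new -> 40 infected
Step 6: +5 new -> 45 infected
Step 7: +5 new -> 50 infected
Step 8: +5 new -> 55 infected
Step 9: +3 new -> 58 infected
Step 10: +2 new -> 60 infected
Step 11: +1 new -> 61 infected
Step 12: +0 new -> 61 infected

Answer: 12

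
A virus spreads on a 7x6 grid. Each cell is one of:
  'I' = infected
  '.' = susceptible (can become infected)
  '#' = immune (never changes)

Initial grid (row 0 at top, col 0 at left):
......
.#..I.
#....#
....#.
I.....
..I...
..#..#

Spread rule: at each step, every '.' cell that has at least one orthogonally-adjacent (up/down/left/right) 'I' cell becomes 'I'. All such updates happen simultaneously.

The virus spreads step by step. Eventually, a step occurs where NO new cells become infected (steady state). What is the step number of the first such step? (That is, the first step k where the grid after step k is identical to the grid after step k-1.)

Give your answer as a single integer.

Answer: 7

Derivation:
Step 0 (initial): 3 infected
Step 1: +10 new -> 13 infected
Step 2: +11 new -> 24 infected
Step 3: +7 new -> 31 infected
Step 4: +2 new -> 33 infected
Step 5: +2 new -> 35 infected
Step 6: +1 new -> 36 infected
Step 7: +0 new -> 36 infected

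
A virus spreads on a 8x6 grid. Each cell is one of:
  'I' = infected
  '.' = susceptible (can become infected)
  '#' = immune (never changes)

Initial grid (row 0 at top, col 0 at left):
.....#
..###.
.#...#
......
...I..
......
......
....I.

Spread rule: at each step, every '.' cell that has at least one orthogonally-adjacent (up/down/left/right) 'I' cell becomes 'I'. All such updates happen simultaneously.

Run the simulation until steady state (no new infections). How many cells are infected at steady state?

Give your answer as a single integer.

Answer: 41

Derivation:
Step 0 (initial): 2 infected
Step 1: +7 new -> 9 infected
Step 2: +10 new -> 19 infected
Step 3: +9 new -> 28 infected
Step 4: +4 new -> 32 infected
Step 5: +2 new -> 34 infected
Step 6: +1 new -> 35 infected
Step 7: +2 new -> 37 infected
Step 8: +1 new -> 38 infected
Step 9: +1 new -> 39 infected
Step 10: +1 new -> 40 infected
Step 11: +1 new -> 41 infected
Step 12: +0 new -> 41 infected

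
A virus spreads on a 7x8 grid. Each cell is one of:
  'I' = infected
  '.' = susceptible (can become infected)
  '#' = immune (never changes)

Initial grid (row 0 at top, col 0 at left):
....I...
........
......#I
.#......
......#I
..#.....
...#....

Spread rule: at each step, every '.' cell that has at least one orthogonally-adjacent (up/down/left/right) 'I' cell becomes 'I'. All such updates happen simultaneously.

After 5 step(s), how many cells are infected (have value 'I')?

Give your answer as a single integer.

Step 0 (initial): 3 infected
Step 1: +6 new -> 9 infected
Step 2: +10 new -> 19 infected
Step 3: +8 new -> 27 infected
Step 4: +8 new -> 35 infected
Step 5: +6 new -> 41 infected

Answer: 41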